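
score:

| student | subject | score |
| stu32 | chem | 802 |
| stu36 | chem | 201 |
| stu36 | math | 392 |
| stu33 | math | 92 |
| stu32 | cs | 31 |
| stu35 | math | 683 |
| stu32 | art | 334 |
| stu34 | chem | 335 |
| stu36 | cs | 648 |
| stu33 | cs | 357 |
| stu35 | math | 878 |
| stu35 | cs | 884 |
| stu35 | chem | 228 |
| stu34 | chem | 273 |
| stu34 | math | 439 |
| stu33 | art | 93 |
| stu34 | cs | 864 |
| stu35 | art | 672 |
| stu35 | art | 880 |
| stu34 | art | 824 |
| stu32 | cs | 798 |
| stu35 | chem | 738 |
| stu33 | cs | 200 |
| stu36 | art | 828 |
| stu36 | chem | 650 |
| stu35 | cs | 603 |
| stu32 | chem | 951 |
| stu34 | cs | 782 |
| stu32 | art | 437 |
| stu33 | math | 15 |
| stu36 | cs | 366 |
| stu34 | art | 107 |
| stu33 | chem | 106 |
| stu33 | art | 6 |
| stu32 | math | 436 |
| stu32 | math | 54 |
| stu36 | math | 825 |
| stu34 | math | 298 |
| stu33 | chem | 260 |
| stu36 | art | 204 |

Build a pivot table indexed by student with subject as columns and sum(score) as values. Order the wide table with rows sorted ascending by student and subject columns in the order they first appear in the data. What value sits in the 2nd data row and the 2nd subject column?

107

With rows sorted ascending by student, row 2 is student=stu33. subject columns in first-appearance order: chem, math, cs, art; column 2 is math.
Long rows with student=stu33, subject=math: 92 + 15 = 107.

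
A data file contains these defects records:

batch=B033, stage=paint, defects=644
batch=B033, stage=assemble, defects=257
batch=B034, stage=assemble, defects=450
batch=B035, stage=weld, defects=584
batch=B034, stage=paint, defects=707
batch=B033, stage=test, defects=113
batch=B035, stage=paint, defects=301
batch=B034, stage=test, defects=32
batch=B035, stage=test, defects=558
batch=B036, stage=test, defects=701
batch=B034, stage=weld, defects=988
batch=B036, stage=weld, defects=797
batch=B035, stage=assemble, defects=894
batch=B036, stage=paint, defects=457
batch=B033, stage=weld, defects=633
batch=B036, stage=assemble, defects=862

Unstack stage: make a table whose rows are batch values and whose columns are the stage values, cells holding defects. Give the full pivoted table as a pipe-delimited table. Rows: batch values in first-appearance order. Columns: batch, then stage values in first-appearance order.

Columns: batch plus the 4 distinct stage values (paint, assemble, weld, test).
For example, row B033 column paint takes defects=644 from the long row (B033, paint).

| batch | paint | assemble | weld | test |
| B033 | 644 | 257 | 633 | 113 |
| B034 | 707 | 450 | 988 | 32 |
| B035 | 301 | 894 | 584 | 558 |
| B036 | 457 | 862 | 797 | 701 |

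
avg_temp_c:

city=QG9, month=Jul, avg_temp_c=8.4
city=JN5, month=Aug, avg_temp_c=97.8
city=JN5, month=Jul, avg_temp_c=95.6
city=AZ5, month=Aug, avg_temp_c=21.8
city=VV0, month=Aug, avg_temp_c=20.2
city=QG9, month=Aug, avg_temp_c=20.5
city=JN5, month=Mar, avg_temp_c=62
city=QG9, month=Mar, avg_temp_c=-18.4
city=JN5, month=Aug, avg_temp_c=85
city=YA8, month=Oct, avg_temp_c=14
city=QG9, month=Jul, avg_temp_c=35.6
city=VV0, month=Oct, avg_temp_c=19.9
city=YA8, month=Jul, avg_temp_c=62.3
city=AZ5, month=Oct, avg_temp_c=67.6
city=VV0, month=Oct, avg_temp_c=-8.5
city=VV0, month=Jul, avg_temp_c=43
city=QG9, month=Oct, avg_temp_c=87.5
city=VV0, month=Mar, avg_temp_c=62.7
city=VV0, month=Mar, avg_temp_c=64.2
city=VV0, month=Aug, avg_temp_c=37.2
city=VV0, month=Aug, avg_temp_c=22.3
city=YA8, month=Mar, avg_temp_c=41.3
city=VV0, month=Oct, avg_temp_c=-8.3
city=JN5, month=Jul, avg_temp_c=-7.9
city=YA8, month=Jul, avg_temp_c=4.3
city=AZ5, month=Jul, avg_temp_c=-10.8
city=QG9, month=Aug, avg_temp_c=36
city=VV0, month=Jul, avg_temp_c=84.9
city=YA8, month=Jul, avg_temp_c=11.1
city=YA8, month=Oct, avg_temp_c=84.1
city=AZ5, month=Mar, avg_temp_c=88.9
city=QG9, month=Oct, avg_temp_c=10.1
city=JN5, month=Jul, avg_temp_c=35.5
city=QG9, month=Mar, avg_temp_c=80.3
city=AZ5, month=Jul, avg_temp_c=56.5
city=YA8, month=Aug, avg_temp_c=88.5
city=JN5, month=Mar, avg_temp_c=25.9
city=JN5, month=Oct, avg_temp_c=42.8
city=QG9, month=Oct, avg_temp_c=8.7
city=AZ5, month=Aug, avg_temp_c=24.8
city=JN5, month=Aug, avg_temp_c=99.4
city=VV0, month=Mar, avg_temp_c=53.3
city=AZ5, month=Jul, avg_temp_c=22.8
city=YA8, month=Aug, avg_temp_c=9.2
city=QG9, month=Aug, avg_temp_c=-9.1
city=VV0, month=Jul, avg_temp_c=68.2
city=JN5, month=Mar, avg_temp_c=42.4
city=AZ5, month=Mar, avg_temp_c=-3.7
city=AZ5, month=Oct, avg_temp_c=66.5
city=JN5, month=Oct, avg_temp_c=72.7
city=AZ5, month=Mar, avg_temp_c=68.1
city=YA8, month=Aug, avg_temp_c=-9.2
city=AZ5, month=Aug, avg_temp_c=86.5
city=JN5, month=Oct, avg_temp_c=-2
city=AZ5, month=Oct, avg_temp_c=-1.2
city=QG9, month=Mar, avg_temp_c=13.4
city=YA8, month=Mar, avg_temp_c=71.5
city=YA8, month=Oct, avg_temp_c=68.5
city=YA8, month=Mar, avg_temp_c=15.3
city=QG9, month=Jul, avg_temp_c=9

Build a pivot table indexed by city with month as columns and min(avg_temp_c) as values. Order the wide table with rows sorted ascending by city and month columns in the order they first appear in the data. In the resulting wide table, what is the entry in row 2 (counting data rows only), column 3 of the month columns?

With rows sorted ascending by city, row 2 is city=JN5. month columns in first-appearance order: Jul, Aug, Mar, Oct; column 3 is Mar.
Long rows with city=JN5, month=Mar: min(62, 25.9, 42.4) = 25.9.

25.9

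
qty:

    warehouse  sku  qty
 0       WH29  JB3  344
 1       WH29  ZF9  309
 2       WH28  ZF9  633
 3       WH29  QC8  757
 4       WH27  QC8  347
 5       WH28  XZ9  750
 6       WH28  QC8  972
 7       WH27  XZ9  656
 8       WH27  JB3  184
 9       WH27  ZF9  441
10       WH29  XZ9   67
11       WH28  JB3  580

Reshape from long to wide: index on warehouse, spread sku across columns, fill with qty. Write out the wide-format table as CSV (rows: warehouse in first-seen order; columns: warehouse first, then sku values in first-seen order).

Columns: warehouse plus the 4 distinct sku values (JB3, ZF9, QC8, XZ9).
For example, row WH29 column JB3 takes qty=344 from the long row (WH29, JB3).

warehouse,JB3,ZF9,QC8,XZ9
WH29,344,309,757,67
WH28,580,633,972,750
WH27,184,441,347,656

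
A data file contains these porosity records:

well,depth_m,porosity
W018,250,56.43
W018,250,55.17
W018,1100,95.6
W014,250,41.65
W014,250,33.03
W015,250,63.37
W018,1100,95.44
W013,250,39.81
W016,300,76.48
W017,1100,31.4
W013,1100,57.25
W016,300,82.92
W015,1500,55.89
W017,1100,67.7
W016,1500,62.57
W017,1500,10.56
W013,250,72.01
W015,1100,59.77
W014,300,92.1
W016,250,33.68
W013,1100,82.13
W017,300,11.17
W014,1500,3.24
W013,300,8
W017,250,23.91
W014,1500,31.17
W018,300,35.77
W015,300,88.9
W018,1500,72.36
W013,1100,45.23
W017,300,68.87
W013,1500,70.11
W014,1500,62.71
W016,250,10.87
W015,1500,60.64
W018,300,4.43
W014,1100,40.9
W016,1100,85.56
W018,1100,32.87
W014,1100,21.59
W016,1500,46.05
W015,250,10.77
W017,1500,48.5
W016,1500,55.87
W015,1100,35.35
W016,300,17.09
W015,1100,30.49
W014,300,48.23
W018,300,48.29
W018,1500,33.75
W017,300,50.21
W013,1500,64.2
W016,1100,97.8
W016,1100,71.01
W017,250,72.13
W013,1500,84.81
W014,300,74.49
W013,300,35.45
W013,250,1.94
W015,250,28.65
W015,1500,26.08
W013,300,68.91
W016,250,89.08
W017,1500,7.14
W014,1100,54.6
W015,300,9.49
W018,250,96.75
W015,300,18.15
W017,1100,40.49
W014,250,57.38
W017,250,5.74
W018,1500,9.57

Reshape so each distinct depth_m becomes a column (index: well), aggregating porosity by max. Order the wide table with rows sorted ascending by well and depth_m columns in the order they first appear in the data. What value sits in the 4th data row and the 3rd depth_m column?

82.92

With rows sorted ascending by well, row 4 is well=W016. depth_m columns in first-appearance order: 250, 1100, 300, 1500; column 3 is 300.
Long rows with well=W016, depth_m=300: max(76.48, 82.92, 17.09) = 82.92.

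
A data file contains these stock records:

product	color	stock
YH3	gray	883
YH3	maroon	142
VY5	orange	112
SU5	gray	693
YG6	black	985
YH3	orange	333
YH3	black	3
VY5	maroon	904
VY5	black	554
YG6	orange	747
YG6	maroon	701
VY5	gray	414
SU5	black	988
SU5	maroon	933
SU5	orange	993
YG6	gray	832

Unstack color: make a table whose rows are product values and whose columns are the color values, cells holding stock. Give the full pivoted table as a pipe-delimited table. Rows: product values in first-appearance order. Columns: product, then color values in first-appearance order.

Columns: product plus the 4 distinct color values (gray, maroon, orange, black).
For example, row YH3 column gray takes stock=883 from the long row (YH3, gray).

| product | gray | maroon | orange | black |
| YH3 | 883 | 142 | 333 | 3 |
| VY5 | 414 | 904 | 112 | 554 |
| SU5 | 693 | 933 | 993 | 988 |
| YG6 | 832 | 701 | 747 | 985 |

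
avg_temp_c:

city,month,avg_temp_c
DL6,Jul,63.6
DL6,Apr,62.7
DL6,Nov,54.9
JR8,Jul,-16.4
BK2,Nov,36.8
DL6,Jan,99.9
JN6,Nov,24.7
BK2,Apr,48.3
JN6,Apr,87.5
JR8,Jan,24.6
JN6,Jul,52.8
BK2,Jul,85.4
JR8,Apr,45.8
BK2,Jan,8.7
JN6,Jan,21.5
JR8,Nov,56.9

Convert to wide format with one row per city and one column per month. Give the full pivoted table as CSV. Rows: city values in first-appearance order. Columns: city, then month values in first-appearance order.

Columns: city plus the 4 distinct month values (Jul, Apr, Nov, Jan).
For example, row DL6 column Jul takes avg_temp_c=63.6 from the long row (DL6, Jul).

city,Jul,Apr,Nov,Jan
DL6,63.6,62.7,54.9,99.9
JR8,-16.4,45.8,56.9,24.6
BK2,85.4,48.3,36.8,8.7
JN6,52.8,87.5,24.7,21.5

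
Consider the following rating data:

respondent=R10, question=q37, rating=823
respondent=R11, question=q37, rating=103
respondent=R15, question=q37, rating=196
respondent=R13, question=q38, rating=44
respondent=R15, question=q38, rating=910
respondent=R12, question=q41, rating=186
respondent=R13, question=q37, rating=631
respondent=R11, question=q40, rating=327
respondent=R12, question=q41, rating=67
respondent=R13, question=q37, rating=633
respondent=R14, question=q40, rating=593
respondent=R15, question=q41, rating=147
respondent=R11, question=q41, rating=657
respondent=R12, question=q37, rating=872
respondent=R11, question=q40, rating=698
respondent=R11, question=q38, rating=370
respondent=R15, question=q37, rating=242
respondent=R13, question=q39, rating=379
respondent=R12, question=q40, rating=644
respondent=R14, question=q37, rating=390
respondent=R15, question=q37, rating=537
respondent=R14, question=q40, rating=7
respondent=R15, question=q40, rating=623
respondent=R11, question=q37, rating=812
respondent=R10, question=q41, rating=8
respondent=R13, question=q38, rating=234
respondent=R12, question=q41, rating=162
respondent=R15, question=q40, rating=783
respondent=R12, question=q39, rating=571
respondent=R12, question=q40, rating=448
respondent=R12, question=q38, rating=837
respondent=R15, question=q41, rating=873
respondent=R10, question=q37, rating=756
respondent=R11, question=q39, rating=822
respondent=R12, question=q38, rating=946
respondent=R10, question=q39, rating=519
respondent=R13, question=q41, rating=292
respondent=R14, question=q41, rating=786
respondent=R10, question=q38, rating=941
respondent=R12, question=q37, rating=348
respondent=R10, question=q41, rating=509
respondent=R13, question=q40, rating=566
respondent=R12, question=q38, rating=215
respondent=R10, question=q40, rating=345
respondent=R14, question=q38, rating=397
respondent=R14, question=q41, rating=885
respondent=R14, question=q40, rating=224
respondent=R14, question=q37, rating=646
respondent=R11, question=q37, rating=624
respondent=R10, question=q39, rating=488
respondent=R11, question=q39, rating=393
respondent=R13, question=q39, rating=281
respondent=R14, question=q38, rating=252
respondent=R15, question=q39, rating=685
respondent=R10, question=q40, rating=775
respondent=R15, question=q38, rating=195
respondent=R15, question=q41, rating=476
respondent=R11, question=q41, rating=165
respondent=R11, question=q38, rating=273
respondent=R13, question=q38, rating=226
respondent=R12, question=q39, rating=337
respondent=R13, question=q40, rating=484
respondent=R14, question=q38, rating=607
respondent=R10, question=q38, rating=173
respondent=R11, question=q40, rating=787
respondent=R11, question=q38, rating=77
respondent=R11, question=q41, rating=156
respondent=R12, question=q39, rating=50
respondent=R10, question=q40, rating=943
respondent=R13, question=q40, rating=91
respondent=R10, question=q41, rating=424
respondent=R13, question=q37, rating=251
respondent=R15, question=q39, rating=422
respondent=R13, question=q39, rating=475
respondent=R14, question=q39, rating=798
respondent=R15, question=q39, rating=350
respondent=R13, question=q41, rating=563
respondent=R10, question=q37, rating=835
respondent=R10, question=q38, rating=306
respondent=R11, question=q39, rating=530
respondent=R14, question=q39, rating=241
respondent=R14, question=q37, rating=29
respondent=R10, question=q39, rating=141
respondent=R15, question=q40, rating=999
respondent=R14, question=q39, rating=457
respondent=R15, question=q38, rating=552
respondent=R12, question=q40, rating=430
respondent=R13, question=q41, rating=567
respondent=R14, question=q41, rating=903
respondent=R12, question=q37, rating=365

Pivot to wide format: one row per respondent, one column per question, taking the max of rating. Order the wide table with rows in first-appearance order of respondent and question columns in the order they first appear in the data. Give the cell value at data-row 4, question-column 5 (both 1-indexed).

With rows in first-appearance order of respondent, row 4 is respondent=R13. question columns in first-appearance order: q37, q38, q41, q40, q39; column 5 is q39.
Long rows with respondent=R13, question=q39: max(379, 281, 475) = 475.

475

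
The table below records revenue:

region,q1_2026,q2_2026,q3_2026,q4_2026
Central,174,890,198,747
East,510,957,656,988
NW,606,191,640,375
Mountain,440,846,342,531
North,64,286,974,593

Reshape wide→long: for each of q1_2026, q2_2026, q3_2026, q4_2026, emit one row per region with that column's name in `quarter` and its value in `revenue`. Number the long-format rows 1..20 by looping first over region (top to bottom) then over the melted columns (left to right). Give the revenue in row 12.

375

20 rows total (5 × 4). Row 12: index ⌊(12-1)/4⌋ = 2 into region → NW; (12-1) mod 4 = 3 into the melted columns → q4_2026.
So row 12 is (NW, q4_2026, 375); revenue = 375.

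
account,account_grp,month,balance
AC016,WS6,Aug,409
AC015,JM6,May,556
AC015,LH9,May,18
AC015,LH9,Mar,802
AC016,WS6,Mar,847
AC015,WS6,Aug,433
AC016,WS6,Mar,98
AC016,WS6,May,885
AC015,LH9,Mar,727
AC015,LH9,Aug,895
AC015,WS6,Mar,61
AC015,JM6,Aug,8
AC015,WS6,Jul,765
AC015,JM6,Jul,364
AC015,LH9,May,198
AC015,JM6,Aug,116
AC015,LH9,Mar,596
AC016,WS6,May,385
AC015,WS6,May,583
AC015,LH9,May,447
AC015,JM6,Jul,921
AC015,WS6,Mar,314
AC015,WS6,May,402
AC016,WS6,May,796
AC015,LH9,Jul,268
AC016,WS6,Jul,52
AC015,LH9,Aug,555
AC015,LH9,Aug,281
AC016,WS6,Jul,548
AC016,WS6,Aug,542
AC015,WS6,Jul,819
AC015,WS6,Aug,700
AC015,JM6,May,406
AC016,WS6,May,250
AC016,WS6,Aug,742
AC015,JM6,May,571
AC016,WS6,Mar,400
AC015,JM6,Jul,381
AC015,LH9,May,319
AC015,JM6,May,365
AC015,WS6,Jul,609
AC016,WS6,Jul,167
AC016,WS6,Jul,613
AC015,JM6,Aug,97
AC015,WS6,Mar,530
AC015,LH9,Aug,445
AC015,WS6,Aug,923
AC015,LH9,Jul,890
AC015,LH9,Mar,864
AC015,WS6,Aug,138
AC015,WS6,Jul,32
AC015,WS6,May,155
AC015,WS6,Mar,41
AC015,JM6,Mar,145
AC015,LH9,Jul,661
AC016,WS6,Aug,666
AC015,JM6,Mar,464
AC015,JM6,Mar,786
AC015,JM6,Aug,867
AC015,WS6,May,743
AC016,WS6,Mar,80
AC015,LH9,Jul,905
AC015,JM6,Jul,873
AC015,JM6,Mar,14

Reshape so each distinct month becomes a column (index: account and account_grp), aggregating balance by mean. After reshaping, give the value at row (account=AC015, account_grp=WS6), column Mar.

Rows with account=AC015, account_grp=WS6 and month=Mar: balance values are 61, 314, 530, 41.
(61 + 314 + 530 + 41) / 4 = 236.50.

236.50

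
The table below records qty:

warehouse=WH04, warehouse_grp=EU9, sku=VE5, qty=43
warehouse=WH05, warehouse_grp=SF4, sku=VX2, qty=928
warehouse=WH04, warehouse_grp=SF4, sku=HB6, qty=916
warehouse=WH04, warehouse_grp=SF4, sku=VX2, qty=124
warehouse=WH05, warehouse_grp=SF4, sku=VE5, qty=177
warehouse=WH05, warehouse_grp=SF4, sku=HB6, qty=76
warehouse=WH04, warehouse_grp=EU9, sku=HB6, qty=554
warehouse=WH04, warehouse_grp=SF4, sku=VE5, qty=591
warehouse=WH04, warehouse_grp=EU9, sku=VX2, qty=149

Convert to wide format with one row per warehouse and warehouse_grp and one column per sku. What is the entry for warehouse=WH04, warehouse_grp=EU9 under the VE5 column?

43

Wide layout: rows indexed by warehouse and warehouse_grp, columns are the 3 distinct sku values (VE5, VX2, HB6).
Cell (warehouse=WH04, warehouse_grp=EU9, sku=VE5) draws from the long row where warehouse=WH04, warehouse_grp=EU9 and sku=VE5, which has qty=43.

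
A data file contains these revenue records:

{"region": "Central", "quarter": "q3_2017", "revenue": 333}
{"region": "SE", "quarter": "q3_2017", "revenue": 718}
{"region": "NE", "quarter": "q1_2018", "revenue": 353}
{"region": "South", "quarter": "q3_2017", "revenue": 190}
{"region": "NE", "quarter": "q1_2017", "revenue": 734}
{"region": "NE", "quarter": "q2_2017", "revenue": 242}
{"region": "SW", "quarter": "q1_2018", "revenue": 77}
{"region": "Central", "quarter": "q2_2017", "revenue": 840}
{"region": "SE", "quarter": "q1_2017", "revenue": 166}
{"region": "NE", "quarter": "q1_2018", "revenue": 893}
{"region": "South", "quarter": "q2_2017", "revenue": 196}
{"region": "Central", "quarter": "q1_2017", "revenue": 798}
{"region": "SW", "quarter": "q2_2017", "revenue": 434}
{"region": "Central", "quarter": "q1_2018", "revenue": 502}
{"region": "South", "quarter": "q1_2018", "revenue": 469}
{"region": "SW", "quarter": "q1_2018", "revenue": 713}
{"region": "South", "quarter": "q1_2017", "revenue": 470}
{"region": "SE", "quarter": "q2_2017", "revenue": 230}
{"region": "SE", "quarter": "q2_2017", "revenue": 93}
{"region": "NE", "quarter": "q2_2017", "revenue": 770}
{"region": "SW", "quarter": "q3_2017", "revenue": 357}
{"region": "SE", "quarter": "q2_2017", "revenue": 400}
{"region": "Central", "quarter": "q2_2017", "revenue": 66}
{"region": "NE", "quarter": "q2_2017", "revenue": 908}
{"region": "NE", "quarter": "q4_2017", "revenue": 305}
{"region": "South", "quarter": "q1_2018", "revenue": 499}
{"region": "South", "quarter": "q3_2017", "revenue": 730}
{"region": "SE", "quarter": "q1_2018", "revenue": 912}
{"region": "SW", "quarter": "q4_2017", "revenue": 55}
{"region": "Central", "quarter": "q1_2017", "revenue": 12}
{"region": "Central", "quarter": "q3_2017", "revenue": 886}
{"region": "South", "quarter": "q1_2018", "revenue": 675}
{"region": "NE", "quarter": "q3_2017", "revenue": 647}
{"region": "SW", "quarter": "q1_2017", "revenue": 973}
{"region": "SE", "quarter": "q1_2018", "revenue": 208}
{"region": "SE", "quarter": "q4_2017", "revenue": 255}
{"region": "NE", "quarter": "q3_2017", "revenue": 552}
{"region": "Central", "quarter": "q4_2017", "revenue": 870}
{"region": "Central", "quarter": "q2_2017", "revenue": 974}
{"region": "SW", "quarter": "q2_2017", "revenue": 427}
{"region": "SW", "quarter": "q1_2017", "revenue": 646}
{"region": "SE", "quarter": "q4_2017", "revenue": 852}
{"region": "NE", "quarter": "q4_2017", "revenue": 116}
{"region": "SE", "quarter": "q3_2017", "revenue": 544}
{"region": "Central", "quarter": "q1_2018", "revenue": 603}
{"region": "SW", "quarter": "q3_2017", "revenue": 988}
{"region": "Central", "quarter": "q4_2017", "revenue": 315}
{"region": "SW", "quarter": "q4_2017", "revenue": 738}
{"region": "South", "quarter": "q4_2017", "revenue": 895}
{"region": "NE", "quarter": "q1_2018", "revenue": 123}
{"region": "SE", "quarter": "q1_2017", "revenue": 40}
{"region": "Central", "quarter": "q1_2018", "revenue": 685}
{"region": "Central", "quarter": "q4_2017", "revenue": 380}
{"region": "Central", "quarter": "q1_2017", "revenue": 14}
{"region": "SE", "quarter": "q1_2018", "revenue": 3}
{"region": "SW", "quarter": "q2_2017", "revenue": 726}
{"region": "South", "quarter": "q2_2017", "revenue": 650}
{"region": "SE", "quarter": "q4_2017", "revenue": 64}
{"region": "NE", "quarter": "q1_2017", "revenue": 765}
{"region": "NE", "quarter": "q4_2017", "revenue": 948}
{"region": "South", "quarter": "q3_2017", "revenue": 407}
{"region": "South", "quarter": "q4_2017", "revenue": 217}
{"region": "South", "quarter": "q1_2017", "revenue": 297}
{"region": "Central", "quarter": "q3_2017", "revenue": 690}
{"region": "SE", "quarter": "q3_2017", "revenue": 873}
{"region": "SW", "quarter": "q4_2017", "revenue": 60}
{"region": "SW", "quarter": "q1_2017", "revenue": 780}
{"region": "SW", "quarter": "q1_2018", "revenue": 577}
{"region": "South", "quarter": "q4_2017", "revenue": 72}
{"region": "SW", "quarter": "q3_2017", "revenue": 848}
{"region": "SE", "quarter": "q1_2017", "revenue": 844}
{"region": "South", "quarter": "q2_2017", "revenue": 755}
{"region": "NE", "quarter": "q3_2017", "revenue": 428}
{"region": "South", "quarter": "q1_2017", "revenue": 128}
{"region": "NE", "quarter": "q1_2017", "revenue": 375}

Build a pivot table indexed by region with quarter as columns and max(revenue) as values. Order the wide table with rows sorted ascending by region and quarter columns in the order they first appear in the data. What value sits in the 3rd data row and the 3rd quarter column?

844

With rows sorted ascending by region, row 3 is region=SE. quarter columns in first-appearance order: q3_2017, q1_2018, q1_2017, q2_2017, q4_2017; column 3 is q1_2017.
Long rows with region=SE, quarter=q1_2017: max(166, 40, 844) = 844.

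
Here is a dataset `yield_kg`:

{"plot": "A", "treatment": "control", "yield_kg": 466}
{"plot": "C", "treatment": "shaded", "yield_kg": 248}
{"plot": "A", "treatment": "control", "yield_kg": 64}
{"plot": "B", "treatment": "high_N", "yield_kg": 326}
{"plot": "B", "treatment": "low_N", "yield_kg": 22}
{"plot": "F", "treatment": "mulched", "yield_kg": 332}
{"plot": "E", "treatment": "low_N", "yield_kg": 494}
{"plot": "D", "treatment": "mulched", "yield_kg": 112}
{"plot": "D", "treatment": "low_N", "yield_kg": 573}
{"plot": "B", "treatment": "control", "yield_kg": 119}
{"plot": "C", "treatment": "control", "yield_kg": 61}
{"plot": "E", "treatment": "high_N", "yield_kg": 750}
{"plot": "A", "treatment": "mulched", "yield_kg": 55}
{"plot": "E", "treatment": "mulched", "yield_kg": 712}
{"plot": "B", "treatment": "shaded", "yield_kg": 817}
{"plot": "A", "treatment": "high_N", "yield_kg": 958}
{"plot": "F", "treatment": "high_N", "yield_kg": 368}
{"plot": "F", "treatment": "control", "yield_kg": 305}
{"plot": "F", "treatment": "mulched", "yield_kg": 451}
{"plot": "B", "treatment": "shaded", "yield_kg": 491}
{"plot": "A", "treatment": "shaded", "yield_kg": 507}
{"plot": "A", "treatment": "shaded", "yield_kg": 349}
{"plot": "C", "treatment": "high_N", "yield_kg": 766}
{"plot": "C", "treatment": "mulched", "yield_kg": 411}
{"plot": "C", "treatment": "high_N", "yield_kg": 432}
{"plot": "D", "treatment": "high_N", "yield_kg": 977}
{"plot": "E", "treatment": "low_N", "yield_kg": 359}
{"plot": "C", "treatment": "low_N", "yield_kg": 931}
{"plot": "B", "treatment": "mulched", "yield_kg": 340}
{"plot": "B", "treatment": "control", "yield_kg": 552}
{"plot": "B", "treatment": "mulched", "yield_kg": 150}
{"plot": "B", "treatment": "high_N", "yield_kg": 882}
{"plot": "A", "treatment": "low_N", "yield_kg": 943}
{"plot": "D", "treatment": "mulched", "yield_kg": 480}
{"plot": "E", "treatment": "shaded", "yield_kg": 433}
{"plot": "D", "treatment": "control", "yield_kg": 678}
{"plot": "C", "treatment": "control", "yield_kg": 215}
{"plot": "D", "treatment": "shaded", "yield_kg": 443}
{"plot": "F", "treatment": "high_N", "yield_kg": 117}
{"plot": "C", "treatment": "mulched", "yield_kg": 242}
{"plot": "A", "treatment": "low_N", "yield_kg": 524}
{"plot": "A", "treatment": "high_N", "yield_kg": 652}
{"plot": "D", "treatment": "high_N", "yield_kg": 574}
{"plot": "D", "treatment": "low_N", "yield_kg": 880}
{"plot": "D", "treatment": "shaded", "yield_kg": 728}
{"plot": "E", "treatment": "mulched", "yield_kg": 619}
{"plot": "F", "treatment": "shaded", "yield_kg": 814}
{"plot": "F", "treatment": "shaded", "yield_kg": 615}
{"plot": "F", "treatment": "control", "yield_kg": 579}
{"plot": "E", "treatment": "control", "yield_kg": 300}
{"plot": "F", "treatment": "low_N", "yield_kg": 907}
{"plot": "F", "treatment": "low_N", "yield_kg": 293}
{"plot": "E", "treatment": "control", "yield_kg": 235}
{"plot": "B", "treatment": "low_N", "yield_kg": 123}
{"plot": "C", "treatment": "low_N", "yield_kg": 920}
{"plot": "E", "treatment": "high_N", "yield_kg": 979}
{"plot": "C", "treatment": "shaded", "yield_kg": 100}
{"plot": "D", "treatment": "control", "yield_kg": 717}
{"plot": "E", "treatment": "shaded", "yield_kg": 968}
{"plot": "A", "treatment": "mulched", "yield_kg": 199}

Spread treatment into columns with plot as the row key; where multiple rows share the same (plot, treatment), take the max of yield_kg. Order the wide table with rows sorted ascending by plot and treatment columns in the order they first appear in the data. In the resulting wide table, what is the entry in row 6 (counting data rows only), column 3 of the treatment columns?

368

With rows sorted ascending by plot, row 6 is plot=F. treatment columns in first-appearance order: control, shaded, high_N, low_N, mulched; column 3 is high_N.
Long rows with plot=F, treatment=high_N: max(368, 117) = 368.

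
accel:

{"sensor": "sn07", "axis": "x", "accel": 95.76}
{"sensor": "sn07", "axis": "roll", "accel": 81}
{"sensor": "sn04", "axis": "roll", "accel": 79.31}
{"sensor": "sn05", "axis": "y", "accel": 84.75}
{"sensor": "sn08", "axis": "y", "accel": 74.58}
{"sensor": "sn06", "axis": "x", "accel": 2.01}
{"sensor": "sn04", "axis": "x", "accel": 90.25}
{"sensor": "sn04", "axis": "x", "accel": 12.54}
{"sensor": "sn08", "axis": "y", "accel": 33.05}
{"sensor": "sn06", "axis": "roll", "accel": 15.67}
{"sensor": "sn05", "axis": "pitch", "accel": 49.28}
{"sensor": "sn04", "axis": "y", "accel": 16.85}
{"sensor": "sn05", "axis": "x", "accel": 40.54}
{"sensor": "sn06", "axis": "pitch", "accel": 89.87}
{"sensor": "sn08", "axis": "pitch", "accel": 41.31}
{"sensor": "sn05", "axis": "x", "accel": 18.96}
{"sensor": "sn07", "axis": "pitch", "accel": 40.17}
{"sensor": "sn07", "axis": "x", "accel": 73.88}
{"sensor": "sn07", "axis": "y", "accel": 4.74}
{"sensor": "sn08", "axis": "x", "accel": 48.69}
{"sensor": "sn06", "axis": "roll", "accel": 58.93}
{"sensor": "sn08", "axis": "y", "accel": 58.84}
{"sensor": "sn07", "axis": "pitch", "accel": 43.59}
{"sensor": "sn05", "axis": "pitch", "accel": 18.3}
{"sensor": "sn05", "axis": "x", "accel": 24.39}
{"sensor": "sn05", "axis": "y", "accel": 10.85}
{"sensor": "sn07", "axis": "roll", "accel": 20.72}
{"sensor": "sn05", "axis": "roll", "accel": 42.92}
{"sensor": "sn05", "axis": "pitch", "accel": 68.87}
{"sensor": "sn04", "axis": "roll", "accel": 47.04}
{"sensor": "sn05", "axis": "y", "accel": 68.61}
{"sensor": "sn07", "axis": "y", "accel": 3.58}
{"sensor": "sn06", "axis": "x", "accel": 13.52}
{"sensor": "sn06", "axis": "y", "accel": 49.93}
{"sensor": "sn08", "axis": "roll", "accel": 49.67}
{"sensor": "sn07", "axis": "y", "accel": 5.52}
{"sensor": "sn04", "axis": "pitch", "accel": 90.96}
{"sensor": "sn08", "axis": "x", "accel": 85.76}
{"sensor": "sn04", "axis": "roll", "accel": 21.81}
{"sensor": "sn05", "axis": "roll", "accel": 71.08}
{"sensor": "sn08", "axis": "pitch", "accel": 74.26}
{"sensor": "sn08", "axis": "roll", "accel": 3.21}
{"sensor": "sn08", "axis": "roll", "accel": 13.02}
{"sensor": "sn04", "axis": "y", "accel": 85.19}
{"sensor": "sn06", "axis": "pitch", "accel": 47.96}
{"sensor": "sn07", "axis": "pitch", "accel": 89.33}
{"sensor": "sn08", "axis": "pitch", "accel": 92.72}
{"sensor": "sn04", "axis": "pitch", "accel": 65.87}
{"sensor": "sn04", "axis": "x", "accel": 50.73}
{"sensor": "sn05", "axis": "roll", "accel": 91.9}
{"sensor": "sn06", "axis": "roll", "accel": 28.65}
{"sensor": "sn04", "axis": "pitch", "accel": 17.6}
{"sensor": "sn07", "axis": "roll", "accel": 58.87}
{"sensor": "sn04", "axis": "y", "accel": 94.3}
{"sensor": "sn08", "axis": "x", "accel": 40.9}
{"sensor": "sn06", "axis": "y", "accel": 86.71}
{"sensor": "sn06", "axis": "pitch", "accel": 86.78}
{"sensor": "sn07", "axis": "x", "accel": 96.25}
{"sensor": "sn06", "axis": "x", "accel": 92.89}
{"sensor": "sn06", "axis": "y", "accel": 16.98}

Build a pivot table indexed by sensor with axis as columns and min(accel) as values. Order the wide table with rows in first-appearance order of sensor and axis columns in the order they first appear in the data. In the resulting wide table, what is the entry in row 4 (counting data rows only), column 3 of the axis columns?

With rows in first-appearance order of sensor, row 4 is sensor=sn08. axis columns in first-appearance order: x, roll, y, pitch; column 3 is y.
Long rows with sensor=sn08, axis=y: min(74.58, 33.05, 58.84) = 33.05.

33.05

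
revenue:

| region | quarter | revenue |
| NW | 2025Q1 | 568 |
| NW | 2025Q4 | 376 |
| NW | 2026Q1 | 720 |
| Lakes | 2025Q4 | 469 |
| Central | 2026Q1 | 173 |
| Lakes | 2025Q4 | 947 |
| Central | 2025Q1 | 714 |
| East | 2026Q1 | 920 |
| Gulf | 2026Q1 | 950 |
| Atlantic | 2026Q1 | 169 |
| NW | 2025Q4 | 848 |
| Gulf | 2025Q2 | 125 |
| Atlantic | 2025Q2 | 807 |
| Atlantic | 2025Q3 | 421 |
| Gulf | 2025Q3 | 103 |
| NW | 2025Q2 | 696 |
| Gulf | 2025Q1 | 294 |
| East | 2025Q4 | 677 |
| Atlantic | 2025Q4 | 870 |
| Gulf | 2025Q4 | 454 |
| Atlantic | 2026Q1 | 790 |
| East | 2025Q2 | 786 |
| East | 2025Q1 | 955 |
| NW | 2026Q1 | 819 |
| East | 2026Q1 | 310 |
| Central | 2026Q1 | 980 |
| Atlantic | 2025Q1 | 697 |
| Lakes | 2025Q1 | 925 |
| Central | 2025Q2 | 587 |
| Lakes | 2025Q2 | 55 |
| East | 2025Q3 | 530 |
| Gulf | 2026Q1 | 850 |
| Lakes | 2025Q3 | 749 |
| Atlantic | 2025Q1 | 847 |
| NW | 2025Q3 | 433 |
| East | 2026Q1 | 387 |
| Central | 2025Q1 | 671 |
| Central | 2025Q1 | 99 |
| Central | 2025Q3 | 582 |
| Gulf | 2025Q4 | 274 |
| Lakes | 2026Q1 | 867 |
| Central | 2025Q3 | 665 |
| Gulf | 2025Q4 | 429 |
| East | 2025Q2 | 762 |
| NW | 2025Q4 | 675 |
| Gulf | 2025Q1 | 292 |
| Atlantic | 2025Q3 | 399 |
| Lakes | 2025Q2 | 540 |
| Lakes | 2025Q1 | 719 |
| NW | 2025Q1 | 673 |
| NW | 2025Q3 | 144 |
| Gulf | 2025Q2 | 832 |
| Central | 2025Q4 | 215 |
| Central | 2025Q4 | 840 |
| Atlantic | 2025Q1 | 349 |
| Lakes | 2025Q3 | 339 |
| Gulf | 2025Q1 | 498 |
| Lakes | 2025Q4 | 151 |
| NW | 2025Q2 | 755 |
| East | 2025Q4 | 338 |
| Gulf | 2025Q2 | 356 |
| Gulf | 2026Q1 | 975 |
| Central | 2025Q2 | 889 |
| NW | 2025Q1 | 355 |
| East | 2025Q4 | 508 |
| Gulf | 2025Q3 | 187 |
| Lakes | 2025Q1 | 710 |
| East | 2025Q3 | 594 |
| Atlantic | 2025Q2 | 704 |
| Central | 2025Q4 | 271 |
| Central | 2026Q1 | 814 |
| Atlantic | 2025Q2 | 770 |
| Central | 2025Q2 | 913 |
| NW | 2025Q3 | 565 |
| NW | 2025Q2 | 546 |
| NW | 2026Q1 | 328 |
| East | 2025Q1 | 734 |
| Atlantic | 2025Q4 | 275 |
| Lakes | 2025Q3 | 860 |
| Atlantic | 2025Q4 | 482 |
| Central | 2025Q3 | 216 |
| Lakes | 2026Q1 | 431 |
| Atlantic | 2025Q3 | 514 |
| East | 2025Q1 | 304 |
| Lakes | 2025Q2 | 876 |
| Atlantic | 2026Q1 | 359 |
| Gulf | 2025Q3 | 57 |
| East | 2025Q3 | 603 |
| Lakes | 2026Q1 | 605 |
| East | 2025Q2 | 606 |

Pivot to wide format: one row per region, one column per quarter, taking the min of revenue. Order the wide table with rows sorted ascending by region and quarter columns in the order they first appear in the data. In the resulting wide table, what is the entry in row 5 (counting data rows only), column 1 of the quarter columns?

710

With rows sorted ascending by region, row 5 is region=Lakes. quarter columns in first-appearance order: 2025Q1, 2025Q4, 2026Q1, 2025Q2, 2025Q3; column 1 is 2025Q1.
Long rows with region=Lakes, quarter=2025Q1: min(925, 719, 710) = 710.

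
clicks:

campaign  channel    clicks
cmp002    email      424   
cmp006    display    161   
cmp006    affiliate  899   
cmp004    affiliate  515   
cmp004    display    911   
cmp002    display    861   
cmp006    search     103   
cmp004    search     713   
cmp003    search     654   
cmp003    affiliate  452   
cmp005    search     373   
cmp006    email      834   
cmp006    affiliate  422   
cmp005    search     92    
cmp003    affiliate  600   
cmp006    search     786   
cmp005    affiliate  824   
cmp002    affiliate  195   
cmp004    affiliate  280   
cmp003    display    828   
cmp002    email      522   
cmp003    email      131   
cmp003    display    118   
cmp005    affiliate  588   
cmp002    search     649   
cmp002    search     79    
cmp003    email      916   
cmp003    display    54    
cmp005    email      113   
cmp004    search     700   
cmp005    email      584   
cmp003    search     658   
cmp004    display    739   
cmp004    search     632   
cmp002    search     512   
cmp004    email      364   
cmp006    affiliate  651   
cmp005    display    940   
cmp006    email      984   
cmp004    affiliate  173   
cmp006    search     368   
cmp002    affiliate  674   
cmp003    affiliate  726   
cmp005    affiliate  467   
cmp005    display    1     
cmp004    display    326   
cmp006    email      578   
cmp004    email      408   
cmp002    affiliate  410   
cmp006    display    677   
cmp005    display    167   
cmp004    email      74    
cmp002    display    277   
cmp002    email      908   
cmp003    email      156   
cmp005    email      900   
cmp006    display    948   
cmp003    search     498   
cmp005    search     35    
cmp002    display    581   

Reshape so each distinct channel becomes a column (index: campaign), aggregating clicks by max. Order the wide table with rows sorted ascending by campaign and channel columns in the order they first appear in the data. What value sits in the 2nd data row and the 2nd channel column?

828

With rows sorted ascending by campaign, row 2 is campaign=cmp003. channel columns in first-appearance order: email, display, affiliate, search; column 2 is display.
Long rows with campaign=cmp003, channel=display: max(828, 118, 54) = 828.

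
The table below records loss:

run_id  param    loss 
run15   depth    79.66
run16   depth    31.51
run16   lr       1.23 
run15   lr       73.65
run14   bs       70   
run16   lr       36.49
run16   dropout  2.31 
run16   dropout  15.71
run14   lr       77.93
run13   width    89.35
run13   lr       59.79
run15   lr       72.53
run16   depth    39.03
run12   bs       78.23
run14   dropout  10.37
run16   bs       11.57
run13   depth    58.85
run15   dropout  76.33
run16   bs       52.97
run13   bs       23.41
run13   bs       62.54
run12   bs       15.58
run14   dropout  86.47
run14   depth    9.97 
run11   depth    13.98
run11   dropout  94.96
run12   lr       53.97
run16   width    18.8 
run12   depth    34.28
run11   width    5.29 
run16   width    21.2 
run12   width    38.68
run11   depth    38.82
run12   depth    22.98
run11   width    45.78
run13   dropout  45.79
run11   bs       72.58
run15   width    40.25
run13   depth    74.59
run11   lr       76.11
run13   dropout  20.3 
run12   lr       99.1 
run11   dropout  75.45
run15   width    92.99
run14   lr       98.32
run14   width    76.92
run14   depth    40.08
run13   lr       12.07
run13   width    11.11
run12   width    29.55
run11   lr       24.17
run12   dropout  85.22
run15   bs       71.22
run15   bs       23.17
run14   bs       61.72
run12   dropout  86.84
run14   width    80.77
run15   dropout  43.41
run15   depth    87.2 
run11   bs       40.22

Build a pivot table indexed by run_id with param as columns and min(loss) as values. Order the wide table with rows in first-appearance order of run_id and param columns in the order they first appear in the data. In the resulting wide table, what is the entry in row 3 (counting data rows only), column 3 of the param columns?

With rows in first-appearance order of run_id, row 3 is run_id=run14. param columns in first-appearance order: depth, lr, bs, dropout, width; column 3 is bs.
Long rows with run_id=run14, param=bs: min(70, 61.72) = 61.72.

61.72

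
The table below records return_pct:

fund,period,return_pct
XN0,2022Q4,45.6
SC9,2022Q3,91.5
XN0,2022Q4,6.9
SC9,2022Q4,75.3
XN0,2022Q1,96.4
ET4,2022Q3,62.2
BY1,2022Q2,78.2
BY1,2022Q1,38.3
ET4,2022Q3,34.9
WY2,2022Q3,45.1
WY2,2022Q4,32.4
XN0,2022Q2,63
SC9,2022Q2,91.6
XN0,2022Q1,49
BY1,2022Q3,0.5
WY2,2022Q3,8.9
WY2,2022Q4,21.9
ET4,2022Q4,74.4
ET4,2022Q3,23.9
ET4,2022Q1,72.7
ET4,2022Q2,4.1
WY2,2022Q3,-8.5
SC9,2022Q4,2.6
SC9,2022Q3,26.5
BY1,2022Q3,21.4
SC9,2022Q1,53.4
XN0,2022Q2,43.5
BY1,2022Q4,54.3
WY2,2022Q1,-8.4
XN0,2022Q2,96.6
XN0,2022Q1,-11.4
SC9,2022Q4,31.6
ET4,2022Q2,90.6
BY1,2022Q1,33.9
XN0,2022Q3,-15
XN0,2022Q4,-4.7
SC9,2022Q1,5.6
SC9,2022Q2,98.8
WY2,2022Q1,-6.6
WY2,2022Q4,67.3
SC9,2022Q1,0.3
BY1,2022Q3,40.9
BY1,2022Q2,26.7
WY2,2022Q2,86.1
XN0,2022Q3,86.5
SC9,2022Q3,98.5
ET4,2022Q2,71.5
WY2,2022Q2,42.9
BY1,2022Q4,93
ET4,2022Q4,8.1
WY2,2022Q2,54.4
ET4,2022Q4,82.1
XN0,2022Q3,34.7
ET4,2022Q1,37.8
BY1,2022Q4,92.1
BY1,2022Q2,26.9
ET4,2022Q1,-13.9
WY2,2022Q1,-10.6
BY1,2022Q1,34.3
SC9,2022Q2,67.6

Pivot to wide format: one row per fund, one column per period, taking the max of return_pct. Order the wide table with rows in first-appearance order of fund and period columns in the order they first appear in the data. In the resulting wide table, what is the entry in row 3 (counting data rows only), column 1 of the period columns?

With rows in first-appearance order of fund, row 3 is fund=ET4. period columns in first-appearance order: 2022Q4, 2022Q3, 2022Q1, 2022Q2; column 1 is 2022Q4.
Long rows with fund=ET4, period=2022Q4: max(74.4, 8.1, 82.1) = 82.1.

82.1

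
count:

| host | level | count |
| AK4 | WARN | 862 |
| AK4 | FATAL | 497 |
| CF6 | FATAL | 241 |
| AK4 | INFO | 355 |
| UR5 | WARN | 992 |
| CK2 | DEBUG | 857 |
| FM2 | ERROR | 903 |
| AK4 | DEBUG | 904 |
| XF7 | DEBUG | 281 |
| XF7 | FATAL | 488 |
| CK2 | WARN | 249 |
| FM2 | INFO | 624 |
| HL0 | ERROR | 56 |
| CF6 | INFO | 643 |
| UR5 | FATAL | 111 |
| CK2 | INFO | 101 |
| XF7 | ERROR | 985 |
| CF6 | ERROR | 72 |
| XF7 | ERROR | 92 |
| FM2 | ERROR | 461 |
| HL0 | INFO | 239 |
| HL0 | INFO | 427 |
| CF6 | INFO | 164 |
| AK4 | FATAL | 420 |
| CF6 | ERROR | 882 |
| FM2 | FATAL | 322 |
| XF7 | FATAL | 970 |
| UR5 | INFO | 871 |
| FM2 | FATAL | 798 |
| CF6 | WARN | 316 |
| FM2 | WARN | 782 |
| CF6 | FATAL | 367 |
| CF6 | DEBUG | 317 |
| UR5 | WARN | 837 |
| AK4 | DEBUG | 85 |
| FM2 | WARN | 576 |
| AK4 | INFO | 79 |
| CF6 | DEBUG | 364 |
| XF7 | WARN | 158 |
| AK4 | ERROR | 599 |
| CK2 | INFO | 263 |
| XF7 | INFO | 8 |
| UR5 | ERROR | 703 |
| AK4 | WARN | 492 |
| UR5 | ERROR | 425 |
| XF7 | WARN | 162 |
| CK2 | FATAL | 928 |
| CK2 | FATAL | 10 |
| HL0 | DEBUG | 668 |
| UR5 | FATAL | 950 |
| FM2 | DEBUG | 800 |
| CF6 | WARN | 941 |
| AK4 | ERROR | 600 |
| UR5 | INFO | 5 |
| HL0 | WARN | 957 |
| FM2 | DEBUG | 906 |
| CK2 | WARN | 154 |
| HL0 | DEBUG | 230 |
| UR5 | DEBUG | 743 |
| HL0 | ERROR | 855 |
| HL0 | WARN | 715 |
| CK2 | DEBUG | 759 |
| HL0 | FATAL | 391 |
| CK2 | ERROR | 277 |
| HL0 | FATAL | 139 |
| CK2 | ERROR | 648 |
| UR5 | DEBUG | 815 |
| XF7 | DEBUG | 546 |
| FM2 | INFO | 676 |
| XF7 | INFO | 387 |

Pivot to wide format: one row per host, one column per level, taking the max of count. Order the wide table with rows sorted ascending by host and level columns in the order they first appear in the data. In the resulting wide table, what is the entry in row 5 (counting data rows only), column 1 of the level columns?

With rows sorted ascending by host, row 5 is host=HL0. level columns in first-appearance order: WARN, FATAL, INFO, DEBUG, ERROR; column 1 is WARN.
Long rows with host=HL0, level=WARN: max(957, 715) = 957.

957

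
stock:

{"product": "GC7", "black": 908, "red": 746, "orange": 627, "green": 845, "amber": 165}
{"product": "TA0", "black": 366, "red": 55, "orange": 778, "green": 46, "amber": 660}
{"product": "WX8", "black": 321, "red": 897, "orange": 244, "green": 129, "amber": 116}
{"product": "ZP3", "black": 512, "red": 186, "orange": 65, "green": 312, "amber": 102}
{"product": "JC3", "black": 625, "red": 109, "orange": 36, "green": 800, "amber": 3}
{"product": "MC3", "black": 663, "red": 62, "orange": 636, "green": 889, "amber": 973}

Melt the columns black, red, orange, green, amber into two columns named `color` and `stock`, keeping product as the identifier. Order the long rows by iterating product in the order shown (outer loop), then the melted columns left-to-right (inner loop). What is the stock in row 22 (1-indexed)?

30 rows total (6 × 5). Row 22: index ⌊(22-1)/5⌋ = 4 into product → JC3; (22-1) mod 5 = 1 into the melted columns → red.
So row 22 is (JC3, red, 109); stock = 109.

109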